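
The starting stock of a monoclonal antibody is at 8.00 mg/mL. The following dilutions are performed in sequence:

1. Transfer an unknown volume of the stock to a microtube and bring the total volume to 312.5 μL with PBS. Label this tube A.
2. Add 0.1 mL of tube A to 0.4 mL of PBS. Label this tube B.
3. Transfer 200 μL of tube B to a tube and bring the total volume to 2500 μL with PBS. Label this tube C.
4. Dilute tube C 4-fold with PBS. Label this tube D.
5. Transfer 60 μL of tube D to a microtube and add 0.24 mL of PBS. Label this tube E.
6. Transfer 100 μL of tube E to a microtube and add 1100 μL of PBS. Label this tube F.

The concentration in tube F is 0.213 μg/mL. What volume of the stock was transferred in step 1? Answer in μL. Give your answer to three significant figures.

Step 1: v brought to 312.5 μL → factor = 312.5 μL/v
Step 2: 0.1 mL + 0.4 mL = 0.5 mL total → factor 0.5/0.1 = 5
Step 3: 200 μL brought to 2500 μL → factor 2500/200 = 12.5
Step 4: 4-fold → factor 4
Step 5: 60 μL + 0.24 mL = 300 μL total → factor 300/60 = 5
Step 6: 100 μL + 1100 μL = 1200 μL total → factor 1200/100 = 12
Product of known-step factors = 15000
Overall factor = 8.00 mg/mL / (0.213 μg/mL) = 37559
Step-1 factor = 37559 / 15000 = 2.5039
v = 312.5 μL / 2.5039 = 125 μL

125 μL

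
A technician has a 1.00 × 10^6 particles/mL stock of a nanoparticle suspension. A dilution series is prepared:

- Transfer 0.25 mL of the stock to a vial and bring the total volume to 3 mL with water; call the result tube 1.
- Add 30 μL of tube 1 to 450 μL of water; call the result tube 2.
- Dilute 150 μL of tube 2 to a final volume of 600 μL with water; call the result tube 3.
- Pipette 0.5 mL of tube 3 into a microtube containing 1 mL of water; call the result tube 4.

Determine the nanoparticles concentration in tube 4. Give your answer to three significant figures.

434 particles/mL

Step 1: 0.25 mL brought to 3 mL → factor 3/0.25 = 12
Step 2: 30 μL + 450 μL = 480 μL total → factor 480/30 = 16
Step 3: 150 μL brought to 600 μL → factor 600/150 = 4
Step 4: 0.5 mL + 1 mL = 1.5 mL total → factor 1.5/0.5 = 3
Overall dilution factor = 12 × 16 × 4 × 3 = 2304
Final = 1.00 × 10^6 particles/mL / 2304 = 434 particles/mL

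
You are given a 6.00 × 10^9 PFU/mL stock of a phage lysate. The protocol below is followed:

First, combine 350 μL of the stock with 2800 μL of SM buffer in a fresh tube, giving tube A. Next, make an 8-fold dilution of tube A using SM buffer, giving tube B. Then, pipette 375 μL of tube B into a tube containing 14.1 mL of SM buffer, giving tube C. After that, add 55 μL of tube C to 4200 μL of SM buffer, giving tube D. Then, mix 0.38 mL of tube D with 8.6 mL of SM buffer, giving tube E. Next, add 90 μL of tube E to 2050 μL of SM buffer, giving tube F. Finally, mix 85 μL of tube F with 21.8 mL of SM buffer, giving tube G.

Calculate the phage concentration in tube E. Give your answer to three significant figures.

Step 1: 350 μL + 2800 μL = 3150 μL total → factor 3150/350 = 9
Step 2: 8-fold → factor 8
Step 3: 375 μL + 14.1 mL = 14475 μL total → factor 14475/375 = 38.6
Step 4: 55 μL + 4200 μL = 4255 μL total → factor 4255/55 = 77.364
Step 5: 0.38 mL + 8.6 mL = 8.98 mL total → factor 8.98/0.38 = 23.632
Dilution factor through tube E = 9 × 8 × 38.6 × 77.364 × 23.632 = 5.081 × 10^6
[tube E] = 6.00 × 10^9 PFU/mL / 5.081 × 10^6 = 1.18 × 10^3 PFU/mL

1.18 × 10^3 PFU/mL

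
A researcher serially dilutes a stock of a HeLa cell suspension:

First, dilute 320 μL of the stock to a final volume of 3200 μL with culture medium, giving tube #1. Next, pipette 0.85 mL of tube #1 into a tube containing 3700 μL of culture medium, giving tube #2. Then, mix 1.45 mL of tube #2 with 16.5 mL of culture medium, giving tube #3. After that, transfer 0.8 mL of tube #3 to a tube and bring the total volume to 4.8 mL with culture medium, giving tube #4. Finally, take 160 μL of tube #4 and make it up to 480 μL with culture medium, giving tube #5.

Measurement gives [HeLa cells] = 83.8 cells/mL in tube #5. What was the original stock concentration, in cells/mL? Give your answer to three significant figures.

Step 1: 320 μL brought to 3200 μL → factor 3200/320 = 10
Step 2: 0.85 mL + 3700 μL = 4.55 mL total → factor 4.55/0.85 = 5.3529
Step 3: 1.45 mL + 16.5 mL = 17.95 mL total → factor 17.95/1.45 = 12.379
Step 4: 0.8 mL brought to 4.8 mL → factor 4.8/0.8 = 6
Step 5: 160 μL brought to 480 μL → factor 480/160 = 3
Overall dilution factor = 10 × 5.3529 × 12.379 × 6 × 3 = 11928
Stock = 83.8 cells/mL × 11928 = 1.00 × 10^6 cells/mL

1.00 × 10^6 cells/mL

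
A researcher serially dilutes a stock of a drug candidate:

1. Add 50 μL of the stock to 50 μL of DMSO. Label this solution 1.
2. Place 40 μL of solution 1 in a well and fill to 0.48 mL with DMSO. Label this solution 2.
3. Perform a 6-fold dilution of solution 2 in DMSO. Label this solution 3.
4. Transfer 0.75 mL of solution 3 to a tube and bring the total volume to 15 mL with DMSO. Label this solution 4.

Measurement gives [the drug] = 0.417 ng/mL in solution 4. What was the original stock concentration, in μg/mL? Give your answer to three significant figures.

Step 1: 50 μL + 50 μL = 100 μL total → factor 100/50 = 2
Step 2: 40 μL brought to 0.48 mL → factor 480/40 = 12
Step 3: 6-fold → factor 6
Step 4: 0.75 mL brought to 15 mL → factor 15/0.75 = 20
Overall dilution factor = 2 × 12 × 6 × 20 = 2880
Stock = 0.417 ng/mL × 2880 = 1201 ng/mL = 1.20 μg/mL

1.20 μg/mL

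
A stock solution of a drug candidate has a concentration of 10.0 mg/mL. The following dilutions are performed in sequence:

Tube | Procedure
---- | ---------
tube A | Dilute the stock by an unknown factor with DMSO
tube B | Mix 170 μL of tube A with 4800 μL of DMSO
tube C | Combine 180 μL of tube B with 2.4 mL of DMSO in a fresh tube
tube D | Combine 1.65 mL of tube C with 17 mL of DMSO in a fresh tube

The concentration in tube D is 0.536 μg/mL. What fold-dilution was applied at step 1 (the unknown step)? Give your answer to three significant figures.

3.94-fold

Step 1: unknown factor x
Step 2: 170 μL + 4800 μL = 4970 μL total → factor 4970/170 = 29.235
Step 3: 180 μL + 2.4 mL = 2580 μL total → factor 2580/180 = 14.333
Step 4: 1.65 mL + 17 mL = 18.65 mL total → factor 18.65/1.65 = 11.303
Product of known-step factors = 4736.4
Overall factor = 10.0 mg/mL / (0.536 μg/mL) = 18657
x = 18657 / 4736.4 = 3.94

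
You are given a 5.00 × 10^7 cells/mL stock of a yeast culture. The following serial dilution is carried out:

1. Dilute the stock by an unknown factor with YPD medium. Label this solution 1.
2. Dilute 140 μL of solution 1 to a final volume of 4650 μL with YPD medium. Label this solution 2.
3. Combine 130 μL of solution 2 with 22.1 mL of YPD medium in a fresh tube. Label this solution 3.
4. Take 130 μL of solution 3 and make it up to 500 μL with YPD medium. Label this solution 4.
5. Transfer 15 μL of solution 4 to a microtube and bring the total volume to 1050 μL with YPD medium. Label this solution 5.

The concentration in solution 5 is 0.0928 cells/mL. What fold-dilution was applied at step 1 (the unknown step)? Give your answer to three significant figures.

Step 1: unknown factor x
Step 2: 140 μL brought to 4650 μL → factor 4650/140 = 33.214
Step 3: 130 μL + 22.1 mL = 22230 μL total → factor 22230/130 = 171
Step 4: 130 μL brought to 500 μL → factor 500/130 = 3.8462
Step 5: 15 μL brought to 1050 μL → factor 1050/15 = 70
Product of known-step factors = 1.5291 × 10^6
Overall factor = 5.00 × 10^7 cells/mL / (0.0928 cells/mL) = 5.3879 × 10^8
x = 5.3879 × 10^8 / 1.5291 × 10^6 = 352

352-fold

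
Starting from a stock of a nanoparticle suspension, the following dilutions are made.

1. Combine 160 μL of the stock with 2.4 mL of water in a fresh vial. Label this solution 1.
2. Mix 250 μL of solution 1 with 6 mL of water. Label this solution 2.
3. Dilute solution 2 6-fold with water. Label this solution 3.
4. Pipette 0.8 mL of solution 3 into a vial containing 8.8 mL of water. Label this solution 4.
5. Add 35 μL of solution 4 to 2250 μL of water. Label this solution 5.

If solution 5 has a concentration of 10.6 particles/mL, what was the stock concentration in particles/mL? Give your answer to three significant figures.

1.99 × 10^7 particles/mL

Step 1: 160 μL + 2.4 mL = 2560 μL total → factor 2560/160 = 16
Step 2: 250 μL + 6 mL = 6250 μL total → factor 6250/250 = 25
Step 3: 6-fold → factor 6
Step 4: 0.8 mL + 8.8 mL = 9.6 mL total → factor 9.6/0.8 = 12
Step 5: 35 μL + 2250 μL = 2285 μL total → factor 2285/35 = 65.286
Overall dilution factor = 16 × 25 × 6 × 12 × 65.286 = 1.8802 × 10^6
Stock = 10.6 particles/mL × 1.8802 × 10^6 = 1.99 × 10^7 particles/mL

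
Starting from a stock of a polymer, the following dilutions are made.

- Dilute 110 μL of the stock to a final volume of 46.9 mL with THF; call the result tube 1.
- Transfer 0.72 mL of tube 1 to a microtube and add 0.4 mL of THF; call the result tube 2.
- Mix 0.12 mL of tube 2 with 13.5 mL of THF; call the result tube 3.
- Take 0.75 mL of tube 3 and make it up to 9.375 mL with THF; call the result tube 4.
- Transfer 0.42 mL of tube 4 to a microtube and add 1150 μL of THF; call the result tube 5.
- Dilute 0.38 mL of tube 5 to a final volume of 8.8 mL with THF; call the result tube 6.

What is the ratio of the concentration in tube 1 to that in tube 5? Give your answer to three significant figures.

Step 1: 110 μL brought to 46.9 mL → factor 46900/110 = 426.36
Step 2: 0.72 mL + 0.4 mL = 1.12 mL total → factor 1.12/0.72 = 1.5556
Step 3: 0.12 mL + 13.5 mL = 13.62 mL total → factor 13.62/0.12 = 113.5
Step 4: 0.75 mL brought to 9.375 mL → factor 9.375/0.75 = 12.5
Step 5: 0.42 mL + 1150 μL = 1.57 mL total → factor 1.57/0.42 = 3.7381
Dilution factor to tube 1 = 426.36; to tube 5 = 3.5174 × 10^6
[tube 1]/[tube 5] = (factor to tube 5)/(factor to tube 1) = 3.5174 × 10^6/426.36 = 8.25 × 10^3

8.25 × 10^3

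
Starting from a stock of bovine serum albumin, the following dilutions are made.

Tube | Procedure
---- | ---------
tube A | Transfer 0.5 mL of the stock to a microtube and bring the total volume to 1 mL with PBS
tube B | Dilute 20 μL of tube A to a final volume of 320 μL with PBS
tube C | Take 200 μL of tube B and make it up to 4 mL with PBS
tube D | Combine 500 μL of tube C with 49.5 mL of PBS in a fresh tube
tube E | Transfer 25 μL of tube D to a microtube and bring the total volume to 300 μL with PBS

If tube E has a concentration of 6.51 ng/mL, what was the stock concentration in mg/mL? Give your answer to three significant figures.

5.00 mg/mL

Step 1: 0.5 mL brought to 1 mL → factor 1/0.5 = 2
Step 2: 20 μL brought to 320 μL → factor 320/20 = 16
Step 3: 200 μL brought to 4 mL → factor 4000/200 = 20
Step 4: 500 μL + 49.5 mL = 50000 μL total → factor 50000/500 = 100
Step 5: 25 μL brought to 300 μL → factor 300/25 = 12
Overall dilution factor = 2 × 16 × 20 × 100 × 12 = 7.68 × 10^5
Stock = 6.51 ng/mL × 7.68 × 10^5 = 5.000 × 10^6 ng/mL = 5.00 mg/mL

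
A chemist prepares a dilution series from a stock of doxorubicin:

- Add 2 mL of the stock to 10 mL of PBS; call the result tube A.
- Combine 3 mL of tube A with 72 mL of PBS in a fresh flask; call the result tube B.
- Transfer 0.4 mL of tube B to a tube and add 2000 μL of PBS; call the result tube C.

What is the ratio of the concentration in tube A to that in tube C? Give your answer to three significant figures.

150

Step 1: 2 mL + 10 mL = 12 mL total → factor 12/2 = 6
Step 2: 3 mL + 72 mL = 75 mL total → factor 75/3 = 25
Step 3: 0.4 mL + 2000 μL = 2.4 mL total → factor 2.4/0.4 = 6
Dilution factor to tube A = 6; to tube C = 900
[tube A]/[tube C] = (factor to tube C)/(factor to tube A) = 900/6 = 150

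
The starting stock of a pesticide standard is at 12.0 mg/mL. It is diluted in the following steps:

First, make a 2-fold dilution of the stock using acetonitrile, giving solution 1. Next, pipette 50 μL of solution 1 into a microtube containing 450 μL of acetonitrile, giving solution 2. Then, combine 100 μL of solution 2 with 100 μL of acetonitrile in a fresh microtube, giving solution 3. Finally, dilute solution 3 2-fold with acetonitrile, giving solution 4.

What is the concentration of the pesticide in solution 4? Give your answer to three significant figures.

0.150 mg/mL

Step 1: 2-fold → factor 2
Step 2: 50 μL + 450 μL = 500 μL total → factor 500/50 = 10
Step 3: 100 μL + 100 μL = 200 μL total → factor 200/100 = 2
Step 4: 2-fold → factor 2
Overall dilution factor = 2 × 10 × 2 × 2 = 80
Final = 12.0 mg/mL / 80 = 0.150 mg/mL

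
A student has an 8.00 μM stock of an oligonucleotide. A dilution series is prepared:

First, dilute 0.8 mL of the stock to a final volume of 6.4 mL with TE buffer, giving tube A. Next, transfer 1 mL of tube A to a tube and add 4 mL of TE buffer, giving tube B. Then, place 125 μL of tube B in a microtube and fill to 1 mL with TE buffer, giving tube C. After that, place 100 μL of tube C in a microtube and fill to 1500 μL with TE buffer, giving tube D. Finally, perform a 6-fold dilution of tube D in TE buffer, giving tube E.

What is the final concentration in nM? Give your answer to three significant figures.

0.278 nM

Step 1: 0.8 mL brought to 6.4 mL → factor 6.4/0.8 = 8
Step 2: 1 mL + 4 mL = 5 mL total → factor 5/1 = 5
Step 3: 125 μL brought to 1 mL → factor 1000/125 = 8
Step 4: 100 μL brought to 1500 μL → factor 1500/100 = 15
Step 5: 6-fold → factor 6
Overall dilution factor = 8 × 5 × 8 × 15 × 6 = 28800
Final = 8.00 μM / 28800 = 0.0002778 μM = 0.278 nM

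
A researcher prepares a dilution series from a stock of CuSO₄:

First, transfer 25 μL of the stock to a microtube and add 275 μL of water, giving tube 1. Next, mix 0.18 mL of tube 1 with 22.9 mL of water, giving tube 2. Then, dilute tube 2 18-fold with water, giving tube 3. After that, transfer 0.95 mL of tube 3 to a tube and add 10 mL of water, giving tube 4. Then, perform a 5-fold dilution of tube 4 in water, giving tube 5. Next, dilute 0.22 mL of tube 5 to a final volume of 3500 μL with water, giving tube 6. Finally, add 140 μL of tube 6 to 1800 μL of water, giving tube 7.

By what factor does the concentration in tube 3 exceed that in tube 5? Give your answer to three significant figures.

57.6

Step 1: 25 μL + 275 μL = 300 μL total → factor 300/25 = 12
Step 2: 0.18 mL + 22.9 mL = 23.08 mL total → factor 23.08/0.18 = 128.22
Step 3: 18-fold → factor 18
Step 4: 0.95 mL + 10 mL = 10.95 mL total → factor 10.95/0.95 = 11.526
Step 5: 5-fold → factor 5
Dilution factor to tube 3 = 27696; to tube 5 = 1.5962 × 10^6
[tube 3]/[tube 5] = (factor to tube 5)/(factor to tube 3) = 1.5962 × 10^6/27696 = 57.6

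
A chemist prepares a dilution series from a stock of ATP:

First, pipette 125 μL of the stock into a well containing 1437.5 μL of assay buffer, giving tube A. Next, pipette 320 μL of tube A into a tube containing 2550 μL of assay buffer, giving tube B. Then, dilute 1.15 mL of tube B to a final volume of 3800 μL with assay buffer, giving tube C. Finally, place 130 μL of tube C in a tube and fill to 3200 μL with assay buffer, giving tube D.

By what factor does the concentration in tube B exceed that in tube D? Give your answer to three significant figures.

81.3

Step 1: 125 μL + 1437.5 μL = 1562.5 μL total → factor 1562.5/125 = 12.5
Step 2: 320 μL + 2550 μL = 2870 μL total → factor 2870/320 = 8.9688
Step 3: 1.15 mL brought to 3800 μL → factor 3.8/1.15 = 3.3043
Step 4: 130 μL brought to 3200 μL → factor 3200/130 = 24.615
Dilution factor to tube B = 112.11; to tube D = 9118.7
[tube B]/[tube D] = (factor to tube D)/(factor to tube B) = 9118.7/112.11 = 81.3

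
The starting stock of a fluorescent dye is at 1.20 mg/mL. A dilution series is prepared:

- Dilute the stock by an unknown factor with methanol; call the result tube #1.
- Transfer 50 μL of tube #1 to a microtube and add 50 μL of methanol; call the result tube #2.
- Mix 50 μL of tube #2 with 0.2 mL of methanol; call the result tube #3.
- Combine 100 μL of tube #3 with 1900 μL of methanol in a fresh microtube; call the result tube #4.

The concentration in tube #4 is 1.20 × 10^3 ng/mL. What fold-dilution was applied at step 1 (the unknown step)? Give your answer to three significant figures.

5.00-fold

Step 1: unknown factor x
Step 2: 50 μL + 50 μL = 100 μL total → factor 100/50 = 2
Step 3: 50 μL + 0.2 mL = 250 μL total → factor 250/50 = 5
Step 4: 100 μL + 1900 μL = 2000 μL total → factor 2000/100 = 20
Product of known-step factors = 200
Overall factor = 1.20 mg/mL / (1.20 × 10^3 ng/mL) = 1000
x = 1000 / 200 = 5.00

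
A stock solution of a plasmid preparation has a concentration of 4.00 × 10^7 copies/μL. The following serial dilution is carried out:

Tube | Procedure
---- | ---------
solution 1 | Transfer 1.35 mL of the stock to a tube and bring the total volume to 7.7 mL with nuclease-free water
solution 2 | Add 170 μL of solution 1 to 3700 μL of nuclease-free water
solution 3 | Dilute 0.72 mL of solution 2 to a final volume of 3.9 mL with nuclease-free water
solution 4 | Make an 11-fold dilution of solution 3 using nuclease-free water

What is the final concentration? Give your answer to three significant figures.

5.17 × 10^3 copies/μL

Step 1: 1.35 mL brought to 7.7 mL → factor 7.7/1.35 = 5.7037
Step 2: 170 μL + 3700 μL = 3870 μL total → factor 3870/170 = 22.765
Step 3: 0.72 mL brought to 3.9 mL → factor 3.9/0.72 = 5.4167
Step 4: 11-fold → factor 11
Overall dilution factor = 5.7037 × 22.765 × 5.4167 × 11 = 7736.5
Final = 4.00 × 10^7 copies/μL / 7736.5 = 5.17 × 10^3 copies/μL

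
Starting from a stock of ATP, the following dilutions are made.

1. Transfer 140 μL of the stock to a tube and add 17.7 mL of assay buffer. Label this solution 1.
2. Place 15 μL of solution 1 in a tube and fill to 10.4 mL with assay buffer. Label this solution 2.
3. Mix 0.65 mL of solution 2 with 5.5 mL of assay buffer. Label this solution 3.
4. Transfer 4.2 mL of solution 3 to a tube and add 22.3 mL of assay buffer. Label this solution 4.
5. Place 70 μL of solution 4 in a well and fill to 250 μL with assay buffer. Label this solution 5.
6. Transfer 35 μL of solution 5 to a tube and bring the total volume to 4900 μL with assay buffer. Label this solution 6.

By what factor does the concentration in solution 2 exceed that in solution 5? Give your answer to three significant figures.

Step 1: 140 μL + 17.7 mL = 17840 μL total → factor 17840/140 = 127.43
Step 2: 15 μL brought to 10.4 mL → factor 10400/15 = 693.33
Step 3: 0.65 mL + 5.5 mL = 6.15 mL total → factor 6.15/0.65 = 9.4615
Step 4: 4.2 mL + 22.3 mL = 26.5 mL total → factor 26.5/4.2 = 6.3095
Step 5: 70 μL brought to 250 μL → factor 250/70 = 3.5714
Dilution factor to solution 2 = 88350; to solution 5 = 1.8837 × 10^7
[solution 2]/[solution 5] = (factor to solution 5)/(factor to solution 2) = 1.8837 × 10^7/88350 = 213

213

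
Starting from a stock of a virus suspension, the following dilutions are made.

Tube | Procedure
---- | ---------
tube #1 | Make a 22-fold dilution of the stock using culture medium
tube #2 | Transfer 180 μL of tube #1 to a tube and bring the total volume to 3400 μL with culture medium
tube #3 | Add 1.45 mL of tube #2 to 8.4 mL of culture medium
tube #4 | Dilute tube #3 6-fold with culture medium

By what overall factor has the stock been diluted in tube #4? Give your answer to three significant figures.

Step 1: 22-fold → factor 22
Step 2: 180 μL brought to 3400 μL → factor 3400/180 = 18.889
Step 3: 1.45 mL + 8.4 mL = 9.85 mL total → factor 9.85/1.45 = 6.7931
Step 4: 6-fold → factor 6
Overall dilution factor = 22 × 18.889 × 6.7931 × 6 = 16937

1.69 × 10^4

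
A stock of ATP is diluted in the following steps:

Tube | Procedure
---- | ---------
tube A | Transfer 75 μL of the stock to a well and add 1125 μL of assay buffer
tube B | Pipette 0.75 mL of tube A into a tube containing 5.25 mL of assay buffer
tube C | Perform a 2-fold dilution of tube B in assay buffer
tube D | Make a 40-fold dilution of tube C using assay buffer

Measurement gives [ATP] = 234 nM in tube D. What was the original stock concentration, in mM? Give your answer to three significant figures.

Step 1: 75 μL + 1125 μL = 1200 μL total → factor 1200/75 = 16
Step 2: 0.75 mL + 5.25 mL = 6 mL total → factor 6/0.75 = 8
Step 3: 2-fold → factor 2
Step 4: 40-fold → factor 40
Overall dilution factor = 16 × 8 × 2 × 40 = 10240
Stock = 234 nM × 10240 = 2.396 × 10^6 nM = 2.40 mM

2.40 mM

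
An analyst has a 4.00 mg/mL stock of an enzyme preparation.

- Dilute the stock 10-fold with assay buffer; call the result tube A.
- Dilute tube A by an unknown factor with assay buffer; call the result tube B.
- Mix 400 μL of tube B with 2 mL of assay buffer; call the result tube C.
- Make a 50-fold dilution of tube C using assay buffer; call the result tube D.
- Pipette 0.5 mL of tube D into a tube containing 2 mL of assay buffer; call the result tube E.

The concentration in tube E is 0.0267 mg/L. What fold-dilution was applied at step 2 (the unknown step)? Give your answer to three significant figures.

Step 1: 10-fold → factor 10
Step 2: unknown factor x
Step 3: 400 μL + 2 mL = 2400 μL total → factor 2400/400 = 6
Step 4: 50-fold → factor 50
Step 5: 0.5 mL + 2 mL = 2.5 mL total → factor 2.5/0.5 = 5
Product of known-step factors = 15000
Overall factor = 4.00 mg/mL / (0.0267 mg/L) = 1.4981 × 10^5
x = 1.4981 × 10^5 / 15000 = 9.99

9.99-fold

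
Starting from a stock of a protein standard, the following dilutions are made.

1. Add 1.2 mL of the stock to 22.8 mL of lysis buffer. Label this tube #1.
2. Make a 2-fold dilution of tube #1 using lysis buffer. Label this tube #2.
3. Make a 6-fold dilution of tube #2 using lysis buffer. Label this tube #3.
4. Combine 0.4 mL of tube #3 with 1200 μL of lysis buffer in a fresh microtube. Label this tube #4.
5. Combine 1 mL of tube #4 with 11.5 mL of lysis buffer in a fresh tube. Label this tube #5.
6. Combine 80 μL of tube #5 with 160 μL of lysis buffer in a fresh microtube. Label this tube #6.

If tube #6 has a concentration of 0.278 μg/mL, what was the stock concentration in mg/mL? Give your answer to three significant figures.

Step 1: 1.2 mL + 22.8 mL = 24 mL total → factor 24/1.2 = 20
Step 2: 2-fold → factor 2
Step 3: 6-fold → factor 6
Step 4: 0.4 mL + 1200 μL = 1.6 mL total → factor 1.6/0.4 = 4
Step 5: 1 mL + 11.5 mL = 12.5 mL total → factor 12.5/1 = 12.5
Step 6: 80 μL + 160 μL = 240 μL total → factor 240/80 = 3
Overall dilution factor = 20 × 2 × 6 × 4 × 12.5 × 3 = 36000
Stock = 0.278 μg/mL × 36000 = 1.001 × 10^4 μg/mL = 10.0 mg/mL

10.0 mg/mL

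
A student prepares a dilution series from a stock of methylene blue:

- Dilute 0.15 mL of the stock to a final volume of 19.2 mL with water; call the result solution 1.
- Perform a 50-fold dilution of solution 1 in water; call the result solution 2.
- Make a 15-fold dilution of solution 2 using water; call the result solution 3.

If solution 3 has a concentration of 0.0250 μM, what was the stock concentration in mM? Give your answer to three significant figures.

2.40 mM

Step 1: 0.15 mL brought to 19.2 mL → factor 19.2/0.15 = 128
Step 2: 50-fold → factor 50
Step 3: 15-fold → factor 15
Overall dilution factor = 128 × 50 × 15 = 96000
Stock = 0.0250 μM × 96000 = 2400 μM = 2.40 mM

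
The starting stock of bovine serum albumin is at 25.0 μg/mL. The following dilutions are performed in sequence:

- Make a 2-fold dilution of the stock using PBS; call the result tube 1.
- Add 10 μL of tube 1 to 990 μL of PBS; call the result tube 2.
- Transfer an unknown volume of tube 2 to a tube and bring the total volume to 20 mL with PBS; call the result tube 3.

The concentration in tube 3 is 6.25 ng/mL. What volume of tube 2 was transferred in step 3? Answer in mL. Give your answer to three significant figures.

Step 1: 2-fold → factor 2
Step 2: 10 μL + 990 μL = 1000 μL total → factor 1000/10 = 100
Step 3: v brought to 20 mL → factor = 20 mL/v
Product of known-step factors = 200
Overall factor = 25.0 μg/mL / (6.25 ng/mL) = 4000
Step-3 factor = 4000 / 200 = 20
v = 20 mL / 20 = 1.00 mL

1.00 mL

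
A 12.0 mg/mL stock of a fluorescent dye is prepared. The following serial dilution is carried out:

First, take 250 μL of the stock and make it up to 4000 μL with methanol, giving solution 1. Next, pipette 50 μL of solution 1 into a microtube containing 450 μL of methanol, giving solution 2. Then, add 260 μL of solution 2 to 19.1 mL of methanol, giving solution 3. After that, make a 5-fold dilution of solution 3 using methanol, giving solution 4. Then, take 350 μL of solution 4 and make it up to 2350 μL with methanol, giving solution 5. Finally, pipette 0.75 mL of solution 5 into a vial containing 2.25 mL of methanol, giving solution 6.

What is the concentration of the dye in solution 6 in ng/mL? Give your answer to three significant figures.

Step 1: 250 μL brought to 4000 μL → factor 4000/250 = 16
Step 2: 50 μL + 450 μL = 500 μL total → factor 500/50 = 10
Step 3: 260 μL + 19.1 mL = 19360 μL total → factor 19360/260 = 74.462
Step 4: 5-fold → factor 5
Step 5: 350 μL brought to 2350 μL → factor 2350/350 = 6.7143
Step 6: 0.75 mL + 2.25 mL = 3 mL total → factor 3/0.75 = 4
Overall dilution factor = 16 × 10 × 74.462 × 5 × 6.7143 × 4 = 1.5999 × 10^6
Final = 12.0 mg/mL / 1.5999 × 10^6 = 7.501 × 10^-6 mg/mL = 7.50 ng/mL

7.50 ng/mL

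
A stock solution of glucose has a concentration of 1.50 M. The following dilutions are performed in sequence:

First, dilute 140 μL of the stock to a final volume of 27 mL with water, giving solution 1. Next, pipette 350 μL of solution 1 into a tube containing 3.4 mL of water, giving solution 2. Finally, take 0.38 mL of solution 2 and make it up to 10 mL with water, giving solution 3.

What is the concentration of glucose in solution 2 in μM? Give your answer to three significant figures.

726 μM

Step 1: 140 μL brought to 27 mL → factor 27000/140 = 192.86
Step 2: 350 μL + 3.4 mL = 3750 μL total → factor 3750/350 = 10.714
Dilution factor through solution 2 = 192.86 × 10.714 = 2066.3
[solution 2] = 1.50 M / 2066.3 = 0.0007259 M = 726 μM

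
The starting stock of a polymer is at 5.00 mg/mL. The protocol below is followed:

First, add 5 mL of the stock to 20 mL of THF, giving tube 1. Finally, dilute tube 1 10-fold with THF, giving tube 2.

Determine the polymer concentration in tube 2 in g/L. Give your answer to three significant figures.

0.100 g/L

Step 1: 5 mL + 20 mL = 25 mL total → factor 25/5 = 5
Step 2: 10-fold → factor 10
Overall dilution factor = 5 × 10 = 50
Final = 5.00 mg/mL / 50 = 0.1000 mg/mL = 0.100 g/L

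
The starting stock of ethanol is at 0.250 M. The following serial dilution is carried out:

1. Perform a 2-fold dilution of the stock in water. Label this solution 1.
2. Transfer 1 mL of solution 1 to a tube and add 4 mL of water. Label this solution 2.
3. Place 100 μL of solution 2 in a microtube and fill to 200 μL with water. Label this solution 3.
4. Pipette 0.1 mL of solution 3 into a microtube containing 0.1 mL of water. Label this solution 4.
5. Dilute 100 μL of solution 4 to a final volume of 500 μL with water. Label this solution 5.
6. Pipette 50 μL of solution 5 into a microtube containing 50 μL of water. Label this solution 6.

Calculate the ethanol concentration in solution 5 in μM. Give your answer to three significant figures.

Step 1: 2-fold → factor 2
Step 2: 1 mL + 4 mL = 5 mL total → factor 5/1 = 5
Step 3: 100 μL brought to 200 μL → factor 200/100 = 2
Step 4: 0.1 mL + 0.1 mL = 0.2 mL total → factor 0.2/0.1 = 2
Step 5: 100 μL brought to 500 μL → factor 500/100 = 5
Dilution factor through solution 5 = 2 × 5 × 2 × 2 × 5 = 200
[solution 5] = 0.250 M / 200 = 0.001250 M = 1.25 × 10^3 μM

1.25 × 10^3 μM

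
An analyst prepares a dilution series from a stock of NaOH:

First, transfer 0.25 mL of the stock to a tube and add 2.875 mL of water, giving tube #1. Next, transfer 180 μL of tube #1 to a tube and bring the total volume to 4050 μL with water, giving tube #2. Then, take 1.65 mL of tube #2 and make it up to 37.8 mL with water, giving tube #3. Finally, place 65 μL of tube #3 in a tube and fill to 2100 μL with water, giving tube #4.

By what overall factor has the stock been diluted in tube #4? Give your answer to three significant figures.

2.08 × 10^5

Step 1: 0.25 mL + 2.875 mL = 3.125 mL total → factor 3.125/0.25 = 12.5
Step 2: 180 μL brought to 4050 μL → factor 4050/180 = 22.5
Step 3: 1.65 mL brought to 37.8 mL → factor 37.8/1.65 = 22.909
Step 4: 65 μL brought to 2100 μL → factor 2100/65 = 32.308
Overall dilution factor = 12.5 × 22.5 × 22.909 × 32.308 = 2.0816 × 10^5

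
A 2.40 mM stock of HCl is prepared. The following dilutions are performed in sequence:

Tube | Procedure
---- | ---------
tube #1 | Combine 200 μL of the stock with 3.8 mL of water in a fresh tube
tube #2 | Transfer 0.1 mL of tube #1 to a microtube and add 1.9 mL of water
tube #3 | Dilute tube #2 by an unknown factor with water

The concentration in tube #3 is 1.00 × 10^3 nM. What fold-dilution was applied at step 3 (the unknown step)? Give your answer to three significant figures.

Step 1: 200 μL + 3.8 mL = 4000 μL total → factor 4000/200 = 20
Step 2: 0.1 mL + 1.9 mL = 2 mL total → factor 2/0.1 = 20
Step 3: unknown factor x
Product of known-step factors = 400
Overall factor = 2.40 mM / (1.00 × 10^3 nM) = 2400
x = 2400 / 400 = 6.00

6.00-fold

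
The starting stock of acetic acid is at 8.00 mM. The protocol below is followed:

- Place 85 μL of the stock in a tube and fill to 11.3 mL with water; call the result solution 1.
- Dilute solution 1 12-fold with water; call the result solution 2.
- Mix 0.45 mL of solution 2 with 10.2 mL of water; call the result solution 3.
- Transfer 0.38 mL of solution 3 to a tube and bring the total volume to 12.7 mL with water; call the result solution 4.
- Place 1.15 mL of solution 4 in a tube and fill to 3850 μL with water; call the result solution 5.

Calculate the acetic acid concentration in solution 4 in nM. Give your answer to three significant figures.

6.34 nM

Step 1: 85 μL brought to 11.3 mL → factor 11300/85 = 132.94
Step 2: 12-fold → factor 12
Step 3: 0.45 mL + 10.2 mL = 10.65 mL total → factor 10.65/0.45 = 23.667
Step 4: 0.38 mL brought to 12.7 mL → factor 12.7/0.38 = 33.421
Dilution factor through solution 4 = 132.94 × 12 × 23.667 × 33.421 = 1.2618 × 10^6
[solution 4] = 8.00 mM / 1.2618 × 10^6 = 6.340 × 10^-6 mM = 6.34 nM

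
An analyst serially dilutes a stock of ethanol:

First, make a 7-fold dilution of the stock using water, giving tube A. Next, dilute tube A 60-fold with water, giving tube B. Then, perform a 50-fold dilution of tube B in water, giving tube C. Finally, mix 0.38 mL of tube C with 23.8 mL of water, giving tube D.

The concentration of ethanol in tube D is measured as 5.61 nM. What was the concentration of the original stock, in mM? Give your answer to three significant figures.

7.50 mM

Step 1: 7-fold → factor 7
Step 2: 60-fold → factor 60
Step 3: 50-fold → factor 50
Step 4: 0.38 mL + 23.8 mL = 24.18 mL total → factor 24.18/0.38 = 63.632
Overall dilution factor = 7 × 60 × 50 × 63.632 = 1.3363 × 10^6
Stock = 5.61 nM × 1.3363 × 10^6 = 7.496 × 10^6 nM = 7.50 mM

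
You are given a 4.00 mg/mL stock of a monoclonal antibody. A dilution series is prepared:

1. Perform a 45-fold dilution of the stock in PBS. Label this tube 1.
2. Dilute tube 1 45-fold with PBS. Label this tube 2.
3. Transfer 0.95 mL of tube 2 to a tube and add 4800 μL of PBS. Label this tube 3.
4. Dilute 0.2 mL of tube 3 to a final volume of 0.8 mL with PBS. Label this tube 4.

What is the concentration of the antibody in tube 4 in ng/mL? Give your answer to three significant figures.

Step 1: 45-fold → factor 45
Step 2: 45-fold → factor 45
Step 3: 0.95 mL + 4800 μL = 5.75 mL total → factor 5.75/0.95 = 6.0526
Step 4: 0.2 mL brought to 0.8 mL → factor 0.8/0.2 = 4
Overall dilution factor = 45 × 45 × 6.0526 × 4 = 49026
Final = 4.00 mg/mL / 49026 = 8.159 × 10^-5 mg/mL = 81.6 ng/mL

81.6 ng/mL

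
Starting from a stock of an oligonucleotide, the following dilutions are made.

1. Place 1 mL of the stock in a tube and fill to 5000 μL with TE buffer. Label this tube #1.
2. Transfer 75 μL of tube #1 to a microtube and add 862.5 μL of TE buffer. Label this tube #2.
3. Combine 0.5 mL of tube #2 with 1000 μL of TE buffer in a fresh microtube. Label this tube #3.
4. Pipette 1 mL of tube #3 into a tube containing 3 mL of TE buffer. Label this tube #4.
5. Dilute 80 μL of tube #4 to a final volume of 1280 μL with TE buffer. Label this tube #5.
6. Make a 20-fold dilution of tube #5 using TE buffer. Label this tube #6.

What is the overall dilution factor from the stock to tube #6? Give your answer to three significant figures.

2.40 × 10^5

Step 1: 1 mL brought to 5000 μL → factor 5/1 = 5
Step 2: 75 μL + 862.5 μL = 937.5 μL total → factor 937.5/75 = 12.5
Step 3: 0.5 mL + 1000 μL = 1.5 mL total → factor 1.5/0.5 = 3
Step 4: 1 mL + 3 mL = 4 mL total → factor 4/1 = 4
Step 5: 80 μL brought to 1280 μL → factor 1280/80 = 16
Step 6: 20-fold → factor 20
Overall dilution factor = 5 × 12.5 × 3 × 4 × 16 × 20 = 2.4 × 10^5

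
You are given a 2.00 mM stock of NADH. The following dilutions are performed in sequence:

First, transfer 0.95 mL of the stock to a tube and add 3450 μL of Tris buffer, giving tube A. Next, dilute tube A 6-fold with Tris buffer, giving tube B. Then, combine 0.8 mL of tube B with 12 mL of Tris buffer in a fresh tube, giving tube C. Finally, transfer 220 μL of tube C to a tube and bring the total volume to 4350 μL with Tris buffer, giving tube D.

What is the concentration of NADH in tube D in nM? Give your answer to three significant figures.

Step 1: 0.95 mL + 3450 μL = 4.4 mL total → factor 4.4/0.95 = 4.6316
Step 2: 6-fold → factor 6
Step 3: 0.8 mL + 12 mL = 12.8 mL total → factor 12.8/0.8 = 16
Step 4: 220 μL brought to 4350 μL → factor 4350/220 = 19.773
Overall dilution factor = 4.6316 × 6 × 16 × 19.773 = 8791.6
Final = 2.00 mM / 8791.6 = 0.0002275 mM = 227 nM

227 nM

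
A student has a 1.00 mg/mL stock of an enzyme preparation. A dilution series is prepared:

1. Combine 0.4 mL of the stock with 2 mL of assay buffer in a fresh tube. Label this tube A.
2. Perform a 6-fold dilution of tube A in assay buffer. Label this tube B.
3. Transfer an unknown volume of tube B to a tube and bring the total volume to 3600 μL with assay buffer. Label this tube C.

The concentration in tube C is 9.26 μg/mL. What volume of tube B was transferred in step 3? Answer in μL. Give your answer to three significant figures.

Step 1: 0.4 mL + 2 mL = 2.4 mL total → factor 2.4/0.4 = 6
Step 2: 6-fold → factor 6
Step 3: v brought to 3600 μL → factor = 3600 μL/v
Product of known-step factors = 36
Overall factor = 1.00 mg/mL / (9.26 μg/mL) = 107.99
Step-3 factor = 107.99 / 36 = 2.9998
v = 3600 μL / 2.9998 = 1.20 × 10^3 μL

1.20 × 10^3 μL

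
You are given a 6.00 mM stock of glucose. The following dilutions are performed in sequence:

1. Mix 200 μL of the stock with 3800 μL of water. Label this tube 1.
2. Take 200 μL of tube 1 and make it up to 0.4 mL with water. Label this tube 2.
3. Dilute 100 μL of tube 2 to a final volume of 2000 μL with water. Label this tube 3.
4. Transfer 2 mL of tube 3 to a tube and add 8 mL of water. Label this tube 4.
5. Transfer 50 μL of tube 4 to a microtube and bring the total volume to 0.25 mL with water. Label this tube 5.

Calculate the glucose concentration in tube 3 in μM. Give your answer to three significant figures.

Step 1: 200 μL + 3800 μL = 4000 μL total → factor 4000/200 = 20
Step 2: 200 μL brought to 0.4 mL → factor 400/200 = 2
Step 3: 100 μL brought to 2000 μL → factor 2000/100 = 20
Dilution factor through tube 3 = 20 × 2 × 20 = 800
[tube 3] = 6.00 mM / 800 = 0.007500 mM = 7.50 μM

7.50 μM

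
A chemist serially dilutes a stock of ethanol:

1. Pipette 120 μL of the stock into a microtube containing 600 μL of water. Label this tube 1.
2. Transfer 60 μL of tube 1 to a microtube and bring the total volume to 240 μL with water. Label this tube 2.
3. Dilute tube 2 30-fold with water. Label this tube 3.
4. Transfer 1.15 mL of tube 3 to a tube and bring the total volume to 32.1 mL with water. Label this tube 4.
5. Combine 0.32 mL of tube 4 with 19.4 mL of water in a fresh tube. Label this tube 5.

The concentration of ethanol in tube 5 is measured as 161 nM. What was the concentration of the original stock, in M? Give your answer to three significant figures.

Step 1: 120 μL + 600 μL = 720 μL total → factor 720/120 = 6
Step 2: 60 μL brought to 240 μL → factor 240/60 = 4
Step 3: 30-fold → factor 30
Step 4: 1.15 mL brought to 32.1 mL → factor 32.1/1.15 = 27.913
Step 5: 0.32 mL + 19.4 mL = 19.72 mL total → factor 19.72/0.32 = 61.625
Overall dilution factor = 6 × 4 × 30 × 27.913 × 61.625 = 1.2385 × 10^6
Stock = 161 nM × 1.2385 × 10^6 = 1.994 × 10^8 nM = 0.199 M

0.199 M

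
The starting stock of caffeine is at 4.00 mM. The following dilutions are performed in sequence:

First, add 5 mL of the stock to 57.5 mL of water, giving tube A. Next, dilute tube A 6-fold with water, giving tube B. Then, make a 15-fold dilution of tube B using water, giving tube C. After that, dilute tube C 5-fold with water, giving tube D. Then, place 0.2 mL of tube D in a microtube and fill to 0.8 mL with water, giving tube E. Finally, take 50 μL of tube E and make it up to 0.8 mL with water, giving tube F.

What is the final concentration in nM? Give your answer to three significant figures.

11.1 nM

Step 1: 5 mL + 57.5 mL = 62.5 mL total → factor 62.5/5 = 12.5
Step 2: 6-fold → factor 6
Step 3: 15-fold → factor 15
Step 4: 5-fold → factor 5
Step 5: 0.2 mL brought to 0.8 mL → factor 0.8/0.2 = 4
Step 6: 50 μL brought to 0.8 mL → factor 800/50 = 16
Overall dilution factor = 12.5 × 6 × 15 × 5 × 4 × 16 = 3.6 × 10^5
Final = 4.00 mM / 3.6 × 10^5 = 1.111 × 10^-5 mM = 11.1 nM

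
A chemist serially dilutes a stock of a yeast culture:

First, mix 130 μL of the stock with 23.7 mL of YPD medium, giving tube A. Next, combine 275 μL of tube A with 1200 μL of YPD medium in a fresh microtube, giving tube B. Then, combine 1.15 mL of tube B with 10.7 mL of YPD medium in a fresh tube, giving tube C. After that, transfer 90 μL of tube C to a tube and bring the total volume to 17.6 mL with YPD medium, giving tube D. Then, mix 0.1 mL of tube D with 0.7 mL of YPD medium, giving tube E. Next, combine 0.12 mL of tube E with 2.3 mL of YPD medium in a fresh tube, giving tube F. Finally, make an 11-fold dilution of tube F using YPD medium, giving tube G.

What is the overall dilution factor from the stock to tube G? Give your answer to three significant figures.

Step 1: 130 μL + 23.7 mL = 23830 μL total → factor 23830/130 = 183.31
Step 2: 275 μL + 1200 μL = 1475 μL total → factor 1475/275 = 5.3636
Step 3: 1.15 mL + 10.7 mL = 11.85 mL total → factor 11.85/1.15 = 10.304
Step 4: 90 μL brought to 17.6 mL → factor 17600/90 = 195.56
Step 5: 0.1 mL + 0.7 mL = 0.8 mL total → factor 0.8/0.1 = 8
Step 6: 0.12 mL + 2.3 mL = 2.42 mL total → factor 2.42/0.12 = 20.167
Step 7: 11-fold → factor 11
Overall dilution factor = 183.31 × 5.3636 × 10.304 × 195.56 × 8 × 20.167 × 11 = 3.516 × 10^9

3.52 × 10^9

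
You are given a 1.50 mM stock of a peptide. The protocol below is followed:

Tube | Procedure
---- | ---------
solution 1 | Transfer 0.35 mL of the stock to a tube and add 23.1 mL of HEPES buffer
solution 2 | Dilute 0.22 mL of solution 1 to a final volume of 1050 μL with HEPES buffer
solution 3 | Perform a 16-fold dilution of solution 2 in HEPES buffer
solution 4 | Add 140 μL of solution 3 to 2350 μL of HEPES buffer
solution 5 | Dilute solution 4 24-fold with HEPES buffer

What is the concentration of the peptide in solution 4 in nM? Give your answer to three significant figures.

16.5 nM

Step 1: 0.35 mL + 23.1 mL = 23.45 mL total → factor 23.45/0.35 = 67
Step 2: 0.22 mL brought to 1050 μL → factor 1.05/0.22 = 4.7727
Step 3: 16-fold → factor 16
Step 4: 140 μL + 2350 μL = 2490 μL total → factor 2490/140 = 17.786
Dilution factor through solution 4 = 67 × 4.7727 × 16 × 17.786 = 90998
[solution 4] = 1.50 mM / 90998 = 1.648 × 10^-5 mM = 16.5 nM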